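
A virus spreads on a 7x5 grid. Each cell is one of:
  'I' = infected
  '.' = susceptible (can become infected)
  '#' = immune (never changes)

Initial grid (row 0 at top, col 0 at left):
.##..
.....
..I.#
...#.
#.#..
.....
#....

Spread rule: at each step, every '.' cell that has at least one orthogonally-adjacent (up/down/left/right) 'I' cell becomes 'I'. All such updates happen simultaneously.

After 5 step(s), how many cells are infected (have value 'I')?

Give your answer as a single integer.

Step 0 (initial): 1 infected
Step 1: +4 new -> 5 infected
Step 2: +4 new -> 9 infected
Step 3: +5 new -> 14 infected
Step 4: +3 new -> 17 infected
Step 5: +3 new -> 20 infected

Answer: 20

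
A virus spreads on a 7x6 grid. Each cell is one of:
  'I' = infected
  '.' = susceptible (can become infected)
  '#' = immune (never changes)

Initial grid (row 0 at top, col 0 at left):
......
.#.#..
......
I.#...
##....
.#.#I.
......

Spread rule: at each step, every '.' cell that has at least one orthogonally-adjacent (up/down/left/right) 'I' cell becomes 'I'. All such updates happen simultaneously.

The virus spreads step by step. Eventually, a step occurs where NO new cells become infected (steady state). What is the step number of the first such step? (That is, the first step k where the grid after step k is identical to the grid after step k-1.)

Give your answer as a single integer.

Answer: 7

Derivation:
Step 0 (initial): 2 infected
Step 1: +5 new -> 7 infected
Step 2: +7 new -> 14 infected
Step 3: +7 new -> 21 infected
Step 4: +7 new -> 28 infected
Step 5: +4 new -> 32 infected
Step 6: +3 new -> 35 infected
Step 7: +0 new -> 35 infected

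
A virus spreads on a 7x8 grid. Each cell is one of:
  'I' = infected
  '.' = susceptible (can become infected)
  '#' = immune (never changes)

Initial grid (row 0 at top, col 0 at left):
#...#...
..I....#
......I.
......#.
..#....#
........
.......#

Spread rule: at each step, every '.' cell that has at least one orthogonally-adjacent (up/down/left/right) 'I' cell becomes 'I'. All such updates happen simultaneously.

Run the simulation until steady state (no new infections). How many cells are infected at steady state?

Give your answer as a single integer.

Answer: 49

Derivation:
Step 0 (initial): 2 infected
Step 1: +7 new -> 9 infected
Step 2: +12 new -> 21 infected
Step 3: +7 new -> 28 infected
Step 4: +6 new -> 34 infected
Step 5: +6 new -> 40 infected
Step 6: +7 new -> 47 infected
Step 7: +2 new -> 49 infected
Step 8: +0 new -> 49 infected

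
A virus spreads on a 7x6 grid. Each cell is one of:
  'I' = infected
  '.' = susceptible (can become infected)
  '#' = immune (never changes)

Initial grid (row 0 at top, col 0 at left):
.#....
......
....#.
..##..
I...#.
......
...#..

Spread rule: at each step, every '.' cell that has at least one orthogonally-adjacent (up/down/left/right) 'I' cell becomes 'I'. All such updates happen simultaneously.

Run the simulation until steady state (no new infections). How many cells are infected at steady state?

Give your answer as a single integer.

Answer: 36

Derivation:
Step 0 (initial): 1 infected
Step 1: +3 new -> 4 infected
Step 2: +5 new -> 9 infected
Step 3: +5 new -> 14 infected
Step 4: +5 new -> 19 infected
Step 5: +3 new -> 22 infected
Step 6: +4 new -> 26 infected
Step 7: +4 new -> 30 infected
Step 8: +3 new -> 33 infected
Step 9: +3 new -> 36 infected
Step 10: +0 new -> 36 infected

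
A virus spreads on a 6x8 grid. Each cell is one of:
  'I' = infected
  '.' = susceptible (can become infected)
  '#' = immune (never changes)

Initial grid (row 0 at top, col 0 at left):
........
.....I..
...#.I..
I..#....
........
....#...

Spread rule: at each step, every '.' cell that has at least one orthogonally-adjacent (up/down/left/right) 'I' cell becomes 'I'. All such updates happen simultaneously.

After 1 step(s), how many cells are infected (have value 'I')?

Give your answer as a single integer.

Step 0 (initial): 3 infected
Step 1: +9 new -> 12 infected

Answer: 12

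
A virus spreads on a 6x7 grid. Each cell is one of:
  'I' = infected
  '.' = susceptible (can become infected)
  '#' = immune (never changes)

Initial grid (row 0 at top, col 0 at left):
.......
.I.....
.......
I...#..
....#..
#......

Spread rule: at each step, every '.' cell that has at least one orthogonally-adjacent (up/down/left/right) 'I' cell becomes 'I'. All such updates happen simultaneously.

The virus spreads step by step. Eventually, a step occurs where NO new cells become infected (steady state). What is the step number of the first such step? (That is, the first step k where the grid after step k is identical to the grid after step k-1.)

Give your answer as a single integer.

Step 0 (initial): 2 infected
Step 1: +7 new -> 9 infected
Step 2: +6 new -> 15 infected
Step 3: +6 new -> 21 infected
Step 4: +5 new -> 26 infected
Step 5: +4 new -> 30 infected
Step 6: +4 new -> 34 infected
Step 7: +3 new -> 37 infected
Step 8: +2 new -> 39 infected
Step 9: +0 new -> 39 infected

Answer: 9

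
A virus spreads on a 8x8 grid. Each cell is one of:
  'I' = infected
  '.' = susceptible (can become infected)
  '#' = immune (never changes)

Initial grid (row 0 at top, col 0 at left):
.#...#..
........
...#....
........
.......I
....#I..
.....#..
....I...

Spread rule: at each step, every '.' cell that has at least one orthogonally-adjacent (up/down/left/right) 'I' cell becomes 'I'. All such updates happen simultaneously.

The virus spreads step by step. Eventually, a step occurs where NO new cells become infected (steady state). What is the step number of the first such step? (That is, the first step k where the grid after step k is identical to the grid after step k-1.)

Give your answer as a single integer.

Answer: 11

Derivation:
Step 0 (initial): 3 infected
Step 1: +8 new -> 11 infected
Step 2: +9 new -> 20 infected
Step 3: +9 new -> 29 infected
Step 4: +9 new -> 38 infected
Step 5: +6 new -> 44 infected
Step 6: +6 new -> 50 infected
Step 7: +4 new -> 54 infected
Step 8: +3 new -> 57 infected
Step 9: +1 new -> 58 infected
Step 10: +1 new -> 59 infected
Step 11: +0 new -> 59 infected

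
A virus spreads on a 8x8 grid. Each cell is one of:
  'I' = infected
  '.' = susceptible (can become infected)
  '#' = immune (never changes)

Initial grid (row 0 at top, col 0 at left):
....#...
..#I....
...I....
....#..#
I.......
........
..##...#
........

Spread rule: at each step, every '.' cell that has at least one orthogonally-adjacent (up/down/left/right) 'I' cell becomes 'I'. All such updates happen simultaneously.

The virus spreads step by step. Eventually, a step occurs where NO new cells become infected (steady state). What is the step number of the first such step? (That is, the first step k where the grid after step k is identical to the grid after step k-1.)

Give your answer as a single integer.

Answer: 10

Derivation:
Step 0 (initial): 3 infected
Step 1: +8 new -> 11 infected
Step 2: +11 new -> 22 infected
Step 3: +12 new -> 34 infected
Step 4: +8 new -> 42 infected
Step 5: +5 new -> 47 infected
Step 6: +5 new -> 52 infected
Step 7: +3 new -> 55 infected
Step 8: +1 new -> 56 infected
Step 9: +1 new -> 57 infected
Step 10: +0 new -> 57 infected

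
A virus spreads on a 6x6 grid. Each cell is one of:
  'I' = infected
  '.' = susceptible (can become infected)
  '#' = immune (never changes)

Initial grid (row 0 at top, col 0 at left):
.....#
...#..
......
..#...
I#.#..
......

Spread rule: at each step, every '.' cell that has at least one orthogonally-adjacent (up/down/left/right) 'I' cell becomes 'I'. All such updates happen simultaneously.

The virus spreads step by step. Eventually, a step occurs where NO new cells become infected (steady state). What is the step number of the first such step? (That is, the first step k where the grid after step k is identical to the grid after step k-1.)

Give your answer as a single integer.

Step 0 (initial): 1 infected
Step 1: +2 new -> 3 infected
Step 2: +3 new -> 6 infected
Step 3: +3 new -> 9 infected
Step 4: +5 new -> 14 infected
Step 5: +4 new -> 18 infected
Step 6: +5 new -> 23 infected
Step 7: +5 new -> 28 infected
Step 8: +3 new -> 31 infected
Step 9: +0 new -> 31 infected

Answer: 9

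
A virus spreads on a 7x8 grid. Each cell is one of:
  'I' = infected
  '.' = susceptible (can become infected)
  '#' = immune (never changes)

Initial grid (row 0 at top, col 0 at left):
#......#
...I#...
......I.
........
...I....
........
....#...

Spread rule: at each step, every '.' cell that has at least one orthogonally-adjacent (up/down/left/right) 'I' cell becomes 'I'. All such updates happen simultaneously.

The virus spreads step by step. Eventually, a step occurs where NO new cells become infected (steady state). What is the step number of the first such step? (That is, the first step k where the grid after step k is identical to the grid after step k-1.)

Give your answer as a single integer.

Answer: 6

Derivation:
Step 0 (initial): 3 infected
Step 1: +11 new -> 14 infected
Step 2: +18 new -> 32 infected
Step 3: +11 new -> 43 infected
Step 4: +7 new -> 50 infected
Step 5: +2 new -> 52 infected
Step 6: +0 new -> 52 infected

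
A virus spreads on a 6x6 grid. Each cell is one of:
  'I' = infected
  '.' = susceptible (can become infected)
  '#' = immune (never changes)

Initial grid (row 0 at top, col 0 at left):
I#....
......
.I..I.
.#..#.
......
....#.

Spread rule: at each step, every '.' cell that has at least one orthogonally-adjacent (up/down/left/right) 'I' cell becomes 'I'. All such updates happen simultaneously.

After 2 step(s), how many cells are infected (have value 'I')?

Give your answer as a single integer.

Answer: 18

Derivation:
Step 0 (initial): 3 infected
Step 1: +7 new -> 10 infected
Step 2: +8 new -> 18 infected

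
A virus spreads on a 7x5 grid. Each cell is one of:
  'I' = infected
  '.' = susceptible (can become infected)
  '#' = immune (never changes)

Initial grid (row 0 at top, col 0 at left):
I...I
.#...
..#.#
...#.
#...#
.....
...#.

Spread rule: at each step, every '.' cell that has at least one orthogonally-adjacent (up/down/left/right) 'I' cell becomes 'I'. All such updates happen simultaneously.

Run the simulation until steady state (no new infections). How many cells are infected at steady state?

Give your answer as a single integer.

Answer: 27

Derivation:
Step 0 (initial): 2 infected
Step 1: +4 new -> 6 infected
Step 2: +3 new -> 9 infected
Step 3: +4 new -> 13 infected
Step 4: +1 new -> 14 infected
Step 5: +2 new -> 16 infected
Step 6: +2 new -> 18 infected
Step 7: +4 new -> 22 infected
Step 8: +3 new -> 25 infected
Step 9: +1 new -> 26 infected
Step 10: +1 new -> 27 infected
Step 11: +0 new -> 27 infected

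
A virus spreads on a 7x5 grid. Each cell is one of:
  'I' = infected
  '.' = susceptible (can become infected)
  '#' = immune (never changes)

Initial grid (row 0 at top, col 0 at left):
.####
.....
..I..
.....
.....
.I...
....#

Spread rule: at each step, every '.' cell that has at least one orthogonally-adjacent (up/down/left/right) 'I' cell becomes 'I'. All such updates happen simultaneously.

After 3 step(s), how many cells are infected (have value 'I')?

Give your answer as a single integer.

Answer: 28

Derivation:
Step 0 (initial): 2 infected
Step 1: +8 new -> 10 infected
Step 2: +11 new -> 21 infected
Step 3: +7 new -> 28 infected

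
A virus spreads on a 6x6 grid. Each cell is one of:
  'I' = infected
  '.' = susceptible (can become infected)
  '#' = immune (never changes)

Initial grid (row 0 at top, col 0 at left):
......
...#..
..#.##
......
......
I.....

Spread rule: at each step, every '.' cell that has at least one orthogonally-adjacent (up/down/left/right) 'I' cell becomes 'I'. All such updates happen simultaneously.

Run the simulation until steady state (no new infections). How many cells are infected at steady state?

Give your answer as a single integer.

Step 0 (initial): 1 infected
Step 1: +2 new -> 3 infected
Step 2: +3 new -> 6 infected
Step 3: +4 new -> 10 infected
Step 4: +5 new -> 15 infected
Step 5: +5 new -> 20 infected
Step 6: +5 new -> 25 infected
Step 7: +2 new -> 27 infected
Step 8: +1 new -> 28 infected
Step 9: +1 new -> 29 infected
Step 10: +2 new -> 31 infected
Step 11: +1 new -> 32 infected
Step 12: +0 new -> 32 infected

Answer: 32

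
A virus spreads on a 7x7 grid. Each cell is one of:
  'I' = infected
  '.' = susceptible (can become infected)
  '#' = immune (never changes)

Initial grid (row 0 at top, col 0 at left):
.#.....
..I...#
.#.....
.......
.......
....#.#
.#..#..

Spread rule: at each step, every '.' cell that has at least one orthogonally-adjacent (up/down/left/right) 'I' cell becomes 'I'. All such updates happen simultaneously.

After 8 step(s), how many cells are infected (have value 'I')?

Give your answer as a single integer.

Answer: 41

Derivation:
Step 0 (initial): 1 infected
Step 1: +4 new -> 5 infected
Step 2: +5 new -> 10 infected
Step 3: +8 new -> 18 infected
Step 4: +7 new -> 25 infected
Step 5: +8 new -> 33 infected
Step 6: +4 new -> 37 infected
Step 7: +3 new -> 40 infected
Step 8: +1 new -> 41 infected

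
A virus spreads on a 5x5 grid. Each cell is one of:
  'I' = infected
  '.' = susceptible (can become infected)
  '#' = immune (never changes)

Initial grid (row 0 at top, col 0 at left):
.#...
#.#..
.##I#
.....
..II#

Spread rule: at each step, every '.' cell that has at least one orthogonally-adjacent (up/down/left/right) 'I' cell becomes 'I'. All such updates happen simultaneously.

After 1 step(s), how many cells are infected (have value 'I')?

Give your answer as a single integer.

Step 0 (initial): 3 infected
Step 1: +4 new -> 7 infected

Answer: 7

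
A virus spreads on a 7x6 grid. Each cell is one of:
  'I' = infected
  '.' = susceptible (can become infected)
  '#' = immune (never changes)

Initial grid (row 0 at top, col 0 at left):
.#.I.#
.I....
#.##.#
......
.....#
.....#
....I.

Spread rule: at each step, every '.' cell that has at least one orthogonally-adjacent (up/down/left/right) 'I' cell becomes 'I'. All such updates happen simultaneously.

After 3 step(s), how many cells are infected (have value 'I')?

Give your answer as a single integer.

Step 0 (initial): 3 infected
Step 1: +9 new -> 12 infected
Step 2: +6 new -> 18 infected
Step 3: +9 new -> 27 infected

Answer: 27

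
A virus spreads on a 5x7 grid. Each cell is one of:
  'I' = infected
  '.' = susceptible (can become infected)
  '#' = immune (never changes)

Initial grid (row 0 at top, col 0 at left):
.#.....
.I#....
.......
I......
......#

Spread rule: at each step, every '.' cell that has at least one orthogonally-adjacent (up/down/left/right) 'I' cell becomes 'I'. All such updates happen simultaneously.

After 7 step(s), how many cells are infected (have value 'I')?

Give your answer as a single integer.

Answer: 31

Derivation:
Step 0 (initial): 2 infected
Step 1: +5 new -> 7 infected
Step 2: +4 new -> 11 infected
Step 3: +3 new -> 14 infected
Step 4: +4 new -> 18 infected
Step 5: +5 new -> 23 infected
Step 6: +6 new -> 29 infected
Step 7: +2 new -> 31 infected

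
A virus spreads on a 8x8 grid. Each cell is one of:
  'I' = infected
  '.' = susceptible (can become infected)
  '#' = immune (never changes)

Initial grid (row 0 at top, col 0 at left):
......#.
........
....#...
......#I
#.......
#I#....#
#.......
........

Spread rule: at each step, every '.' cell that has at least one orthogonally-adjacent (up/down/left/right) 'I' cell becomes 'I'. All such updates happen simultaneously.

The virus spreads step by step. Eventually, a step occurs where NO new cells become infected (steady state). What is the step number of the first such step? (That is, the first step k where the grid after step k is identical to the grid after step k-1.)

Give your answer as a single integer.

Answer: 8

Derivation:
Step 0 (initial): 2 infected
Step 1: +4 new -> 6 infected
Step 2: +7 new -> 13 infected
Step 3: +12 new -> 25 infected
Step 4: +12 new -> 37 infected
Step 5: +12 new -> 49 infected
Step 6: +6 new -> 55 infected
Step 7: +1 new -> 56 infected
Step 8: +0 new -> 56 infected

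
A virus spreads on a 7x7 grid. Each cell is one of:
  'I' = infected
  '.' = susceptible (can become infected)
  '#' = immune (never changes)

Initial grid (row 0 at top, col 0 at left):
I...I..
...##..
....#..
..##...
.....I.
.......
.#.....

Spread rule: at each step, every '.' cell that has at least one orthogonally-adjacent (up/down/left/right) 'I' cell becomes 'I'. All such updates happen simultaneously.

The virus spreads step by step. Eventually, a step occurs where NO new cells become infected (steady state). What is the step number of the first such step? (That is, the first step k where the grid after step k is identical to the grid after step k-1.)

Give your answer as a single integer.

Step 0 (initial): 3 infected
Step 1: +8 new -> 11 infected
Step 2: +12 new -> 23 infected
Step 3: +9 new -> 32 infected
Step 4: +6 new -> 38 infected
Step 5: +4 new -> 42 infected
Step 6: +1 new -> 43 infected
Step 7: +0 new -> 43 infected

Answer: 7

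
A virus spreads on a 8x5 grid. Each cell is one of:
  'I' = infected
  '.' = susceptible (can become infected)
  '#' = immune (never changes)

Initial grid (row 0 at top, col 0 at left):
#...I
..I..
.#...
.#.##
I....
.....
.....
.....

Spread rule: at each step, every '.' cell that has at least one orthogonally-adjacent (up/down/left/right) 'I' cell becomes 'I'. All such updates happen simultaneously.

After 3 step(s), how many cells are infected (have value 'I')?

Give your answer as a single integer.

Answer: 25

Derivation:
Step 0 (initial): 3 infected
Step 1: +9 new -> 12 infected
Step 2: +9 new -> 21 infected
Step 3: +4 new -> 25 infected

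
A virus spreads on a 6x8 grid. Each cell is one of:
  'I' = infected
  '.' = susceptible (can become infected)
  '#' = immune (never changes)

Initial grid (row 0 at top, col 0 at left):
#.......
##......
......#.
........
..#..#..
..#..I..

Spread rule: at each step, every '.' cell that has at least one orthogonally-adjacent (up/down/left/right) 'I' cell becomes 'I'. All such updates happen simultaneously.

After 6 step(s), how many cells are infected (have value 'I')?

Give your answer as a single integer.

Answer: 26

Derivation:
Step 0 (initial): 1 infected
Step 1: +2 new -> 3 infected
Step 2: +4 new -> 7 infected
Step 3: +4 new -> 11 infected
Step 4: +4 new -> 15 infected
Step 5: +5 new -> 20 infected
Step 6: +6 new -> 26 infected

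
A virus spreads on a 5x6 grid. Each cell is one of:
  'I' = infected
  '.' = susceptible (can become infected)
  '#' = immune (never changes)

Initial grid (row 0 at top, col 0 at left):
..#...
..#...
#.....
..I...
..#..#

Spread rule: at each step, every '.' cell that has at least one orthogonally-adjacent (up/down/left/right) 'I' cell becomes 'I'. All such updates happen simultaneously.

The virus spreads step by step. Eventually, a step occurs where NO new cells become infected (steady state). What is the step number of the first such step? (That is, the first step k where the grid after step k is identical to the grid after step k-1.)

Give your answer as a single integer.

Answer: 7

Derivation:
Step 0 (initial): 1 infected
Step 1: +3 new -> 4 infected
Step 2: +6 new -> 10 infected
Step 3: +6 new -> 16 infected
Step 4: +5 new -> 21 infected
Step 5: +3 new -> 24 infected
Step 6: +1 new -> 25 infected
Step 7: +0 new -> 25 infected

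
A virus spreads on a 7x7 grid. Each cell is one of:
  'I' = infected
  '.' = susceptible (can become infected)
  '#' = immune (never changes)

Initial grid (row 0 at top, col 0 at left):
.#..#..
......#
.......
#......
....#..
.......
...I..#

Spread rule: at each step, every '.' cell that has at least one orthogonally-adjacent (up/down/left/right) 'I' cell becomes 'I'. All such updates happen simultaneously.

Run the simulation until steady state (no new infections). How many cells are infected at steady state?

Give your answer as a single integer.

Answer: 43

Derivation:
Step 0 (initial): 1 infected
Step 1: +3 new -> 4 infected
Step 2: +5 new -> 9 infected
Step 3: +5 new -> 14 infected
Step 4: +7 new -> 21 infected
Step 5: +7 new -> 28 infected
Step 6: +6 new -> 34 infected
Step 7: +5 new -> 39 infected
Step 8: +2 new -> 41 infected
Step 9: +2 new -> 43 infected
Step 10: +0 new -> 43 infected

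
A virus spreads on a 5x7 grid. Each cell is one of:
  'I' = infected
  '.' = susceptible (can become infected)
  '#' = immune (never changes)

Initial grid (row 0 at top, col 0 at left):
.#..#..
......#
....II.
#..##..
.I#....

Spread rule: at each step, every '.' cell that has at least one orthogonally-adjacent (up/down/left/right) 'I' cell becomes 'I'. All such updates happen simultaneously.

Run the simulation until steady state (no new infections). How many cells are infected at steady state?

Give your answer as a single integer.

Step 0 (initial): 3 infected
Step 1: +7 new -> 10 infected
Step 2: +7 new -> 17 infected
Step 3: +7 new -> 24 infected
Step 4: +3 new -> 27 infected
Step 5: +1 new -> 28 infected
Step 6: +0 new -> 28 infected

Answer: 28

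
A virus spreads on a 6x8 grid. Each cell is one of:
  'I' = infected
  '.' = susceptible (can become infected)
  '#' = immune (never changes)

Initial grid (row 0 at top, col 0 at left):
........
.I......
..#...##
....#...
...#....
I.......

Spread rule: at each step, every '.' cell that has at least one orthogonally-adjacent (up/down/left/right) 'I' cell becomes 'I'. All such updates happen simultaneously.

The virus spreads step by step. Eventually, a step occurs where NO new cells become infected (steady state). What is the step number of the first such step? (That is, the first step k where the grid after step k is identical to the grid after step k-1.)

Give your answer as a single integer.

Step 0 (initial): 2 infected
Step 1: +6 new -> 8 infected
Step 2: +8 new -> 16 infected
Step 3: +6 new -> 22 infected
Step 4: +5 new -> 27 infected
Step 5: +5 new -> 32 infected
Step 6: +5 new -> 37 infected
Step 7: +4 new -> 41 infected
Step 8: +2 new -> 43 infected
Step 9: +0 new -> 43 infected

Answer: 9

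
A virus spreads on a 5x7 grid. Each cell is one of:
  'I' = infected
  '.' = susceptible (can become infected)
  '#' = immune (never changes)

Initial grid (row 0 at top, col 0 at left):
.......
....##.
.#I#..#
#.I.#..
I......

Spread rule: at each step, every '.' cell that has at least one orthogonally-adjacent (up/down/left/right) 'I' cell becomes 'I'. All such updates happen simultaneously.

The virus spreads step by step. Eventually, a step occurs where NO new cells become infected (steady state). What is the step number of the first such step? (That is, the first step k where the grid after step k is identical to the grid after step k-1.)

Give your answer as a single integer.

Answer: 8

Derivation:
Step 0 (initial): 3 infected
Step 1: +5 new -> 8 infected
Step 2: +4 new -> 12 infected
Step 3: +4 new -> 16 infected
Step 4: +4 new -> 20 infected
Step 5: +3 new -> 23 infected
Step 6: +3 new -> 26 infected
Step 7: +2 new -> 28 infected
Step 8: +0 new -> 28 infected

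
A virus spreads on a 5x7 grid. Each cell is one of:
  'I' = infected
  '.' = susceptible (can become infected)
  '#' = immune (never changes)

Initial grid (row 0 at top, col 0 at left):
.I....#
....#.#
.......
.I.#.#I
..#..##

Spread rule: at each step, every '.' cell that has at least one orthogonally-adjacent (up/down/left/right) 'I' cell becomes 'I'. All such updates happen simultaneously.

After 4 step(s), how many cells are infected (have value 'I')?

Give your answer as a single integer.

Step 0 (initial): 3 infected
Step 1: +8 new -> 11 infected
Step 2: +7 new -> 18 infected
Step 3: +5 new -> 23 infected
Step 4: +2 new -> 25 infected

Answer: 25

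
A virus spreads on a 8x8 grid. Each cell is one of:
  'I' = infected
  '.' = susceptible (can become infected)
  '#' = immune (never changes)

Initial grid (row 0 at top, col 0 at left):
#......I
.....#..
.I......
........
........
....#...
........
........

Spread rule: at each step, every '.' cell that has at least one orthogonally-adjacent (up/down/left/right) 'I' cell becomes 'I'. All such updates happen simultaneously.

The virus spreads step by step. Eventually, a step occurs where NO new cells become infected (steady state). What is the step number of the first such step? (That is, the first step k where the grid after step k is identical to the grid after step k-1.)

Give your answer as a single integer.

Step 0 (initial): 2 infected
Step 1: +6 new -> 8 infected
Step 2: +10 new -> 18 infected
Step 3: +10 new -> 28 infected
Step 4: +10 new -> 38 infected
Step 5: +8 new -> 46 infected
Step 6: +6 new -> 52 infected
Step 7: +5 new -> 57 infected
Step 8: +3 new -> 60 infected
Step 9: +1 new -> 61 infected
Step 10: +0 new -> 61 infected

Answer: 10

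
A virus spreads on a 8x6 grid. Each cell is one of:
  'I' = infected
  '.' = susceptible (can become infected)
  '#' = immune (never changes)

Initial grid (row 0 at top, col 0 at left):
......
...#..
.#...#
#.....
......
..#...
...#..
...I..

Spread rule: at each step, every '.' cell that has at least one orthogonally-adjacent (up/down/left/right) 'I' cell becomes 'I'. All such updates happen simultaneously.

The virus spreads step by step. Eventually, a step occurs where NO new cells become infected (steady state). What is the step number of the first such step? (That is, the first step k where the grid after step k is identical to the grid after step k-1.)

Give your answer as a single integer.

Step 0 (initial): 1 infected
Step 1: +2 new -> 3 infected
Step 2: +4 new -> 7 infected
Step 3: +4 new -> 11 infected
Step 4: +5 new -> 16 infected
Step 5: +5 new -> 21 infected
Step 6: +6 new -> 27 infected
Step 7: +3 new -> 30 infected
Step 8: +3 new -> 33 infected
Step 9: +3 new -> 36 infected
Step 10: +2 new -> 38 infected
Step 11: +2 new -> 40 infected
Step 12: +2 new -> 42 infected
Step 13: +0 new -> 42 infected

Answer: 13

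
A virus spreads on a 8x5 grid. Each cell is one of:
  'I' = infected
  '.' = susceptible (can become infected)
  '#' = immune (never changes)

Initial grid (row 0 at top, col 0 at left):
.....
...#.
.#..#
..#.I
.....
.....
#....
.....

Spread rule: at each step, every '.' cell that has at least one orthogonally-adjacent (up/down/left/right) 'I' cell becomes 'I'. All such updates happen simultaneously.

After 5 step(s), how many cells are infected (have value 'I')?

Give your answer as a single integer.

Answer: 22

Derivation:
Step 0 (initial): 1 infected
Step 1: +2 new -> 3 infected
Step 2: +3 new -> 6 infected
Step 3: +4 new -> 10 infected
Step 4: +5 new -> 15 infected
Step 5: +7 new -> 22 infected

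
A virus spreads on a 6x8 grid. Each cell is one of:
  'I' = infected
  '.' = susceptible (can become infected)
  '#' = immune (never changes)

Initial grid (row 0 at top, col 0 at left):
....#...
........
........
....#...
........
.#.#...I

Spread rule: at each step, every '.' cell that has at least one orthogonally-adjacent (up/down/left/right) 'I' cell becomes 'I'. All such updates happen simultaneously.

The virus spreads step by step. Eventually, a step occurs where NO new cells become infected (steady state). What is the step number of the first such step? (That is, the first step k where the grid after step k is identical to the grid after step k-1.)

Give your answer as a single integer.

Answer: 13

Derivation:
Step 0 (initial): 1 infected
Step 1: +2 new -> 3 infected
Step 2: +3 new -> 6 infected
Step 3: +4 new -> 10 infected
Step 4: +4 new -> 14 infected
Step 5: +4 new -> 18 infected
Step 6: +5 new -> 23 infected
Step 7: +6 new -> 29 infected
Step 8: +4 new -> 33 infected
Step 9: +5 new -> 38 infected
Step 10: +3 new -> 41 infected
Step 11: +2 new -> 43 infected
Step 12: +1 new -> 44 infected
Step 13: +0 new -> 44 infected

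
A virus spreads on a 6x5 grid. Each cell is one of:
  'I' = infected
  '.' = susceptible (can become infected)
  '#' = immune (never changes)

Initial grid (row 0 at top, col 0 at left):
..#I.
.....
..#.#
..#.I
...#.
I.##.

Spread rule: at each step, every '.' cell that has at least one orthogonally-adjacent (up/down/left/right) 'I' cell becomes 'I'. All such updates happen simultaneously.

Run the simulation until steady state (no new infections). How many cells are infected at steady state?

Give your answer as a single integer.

Answer: 23

Derivation:
Step 0 (initial): 3 infected
Step 1: +6 new -> 9 infected
Step 2: +6 new -> 15 infected
Step 3: +4 new -> 19 infected
Step 4: +3 new -> 22 infected
Step 5: +1 new -> 23 infected
Step 6: +0 new -> 23 infected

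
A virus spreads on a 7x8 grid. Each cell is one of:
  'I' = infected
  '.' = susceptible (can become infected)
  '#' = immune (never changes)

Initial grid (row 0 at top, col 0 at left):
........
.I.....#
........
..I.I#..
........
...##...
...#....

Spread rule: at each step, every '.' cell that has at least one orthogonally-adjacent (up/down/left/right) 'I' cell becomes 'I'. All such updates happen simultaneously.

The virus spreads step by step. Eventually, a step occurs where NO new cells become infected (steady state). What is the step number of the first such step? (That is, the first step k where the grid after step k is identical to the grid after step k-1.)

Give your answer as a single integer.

Answer: 7

Derivation:
Step 0 (initial): 3 infected
Step 1: +10 new -> 13 infected
Step 2: +12 new -> 25 infected
Step 3: +9 new -> 34 infected
Step 4: +9 new -> 43 infected
Step 5: +6 new -> 49 infected
Step 6: +2 new -> 51 infected
Step 7: +0 new -> 51 infected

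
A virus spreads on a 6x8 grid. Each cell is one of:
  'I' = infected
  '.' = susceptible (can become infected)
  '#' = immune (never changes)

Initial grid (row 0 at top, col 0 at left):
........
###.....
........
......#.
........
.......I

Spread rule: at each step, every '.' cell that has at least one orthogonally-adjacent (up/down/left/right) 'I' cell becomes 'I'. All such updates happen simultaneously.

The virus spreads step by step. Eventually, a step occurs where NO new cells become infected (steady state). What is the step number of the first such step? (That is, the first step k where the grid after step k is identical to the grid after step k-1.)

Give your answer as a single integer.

Step 0 (initial): 1 infected
Step 1: +2 new -> 3 infected
Step 2: +3 new -> 6 infected
Step 3: +3 new -> 9 infected
Step 4: +5 new -> 14 infected
Step 5: +6 new -> 20 infected
Step 6: +6 new -> 26 infected
Step 7: +6 new -> 32 infected
Step 8: +5 new -> 37 infected
Step 9: +3 new -> 40 infected
Step 10: +2 new -> 42 infected
Step 11: +1 new -> 43 infected
Step 12: +1 new -> 44 infected
Step 13: +0 new -> 44 infected

Answer: 13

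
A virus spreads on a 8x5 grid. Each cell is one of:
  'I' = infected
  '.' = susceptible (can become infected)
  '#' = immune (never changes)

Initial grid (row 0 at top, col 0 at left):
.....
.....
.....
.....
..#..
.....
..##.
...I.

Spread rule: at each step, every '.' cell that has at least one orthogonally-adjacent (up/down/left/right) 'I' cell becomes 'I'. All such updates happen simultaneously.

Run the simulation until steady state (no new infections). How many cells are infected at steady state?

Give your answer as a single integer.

Answer: 37

Derivation:
Step 0 (initial): 1 infected
Step 1: +2 new -> 3 infected
Step 2: +2 new -> 5 infected
Step 3: +3 new -> 8 infected
Step 4: +4 new -> 12 infected
Step 5: +5 new -> 17 infected
Step 6: +4 new -> 21 infected
Step 7: +5 new -> 26 infected
Step 8: +5 new -> 31 infected
Step 9: +4 new -> 35 infected
Step 10: +2 new -> 37 infected
Step 11: +0 new -> 37 infected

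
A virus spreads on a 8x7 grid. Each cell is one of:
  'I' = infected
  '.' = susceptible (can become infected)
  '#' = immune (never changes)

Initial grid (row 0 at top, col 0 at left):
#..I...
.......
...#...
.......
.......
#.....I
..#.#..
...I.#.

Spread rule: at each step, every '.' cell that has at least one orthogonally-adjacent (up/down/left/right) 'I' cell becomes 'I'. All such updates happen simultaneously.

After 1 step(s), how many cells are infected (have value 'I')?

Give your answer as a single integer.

Answer: 12

Derivation:
Step 0 (initial): 3 infected
Step 1: +9 new -> 12 infected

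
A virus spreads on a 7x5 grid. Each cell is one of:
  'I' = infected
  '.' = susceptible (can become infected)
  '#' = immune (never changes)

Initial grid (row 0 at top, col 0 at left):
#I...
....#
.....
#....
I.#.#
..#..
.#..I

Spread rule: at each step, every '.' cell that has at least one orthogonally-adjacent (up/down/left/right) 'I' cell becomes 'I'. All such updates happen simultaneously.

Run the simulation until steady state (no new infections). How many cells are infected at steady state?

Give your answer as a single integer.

Step 0 (initial): 3 infected
Step 1: +6 new -> 9 infected
Step 2: +9 new -> 18 infected
Step 3: +6 new -> 24 infected
Step 4: +2 new -> 26 infected
Step 5: +2 new -> 28 infected
Step 6: +0 new -> 28 infected

Answer: 28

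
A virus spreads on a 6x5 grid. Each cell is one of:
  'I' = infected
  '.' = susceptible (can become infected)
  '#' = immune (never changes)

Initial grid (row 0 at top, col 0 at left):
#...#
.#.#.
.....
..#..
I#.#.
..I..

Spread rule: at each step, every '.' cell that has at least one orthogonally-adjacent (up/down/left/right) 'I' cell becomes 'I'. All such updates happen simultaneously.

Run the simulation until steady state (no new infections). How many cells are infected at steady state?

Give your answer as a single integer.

Step 0 (initial): 2 infected
Step 1: +5 new -> 7 infected
Step 2: +3 new -> 10 infected
Step 3: +3 new -> 13 infected
Step 4: +2 new -> 15 infected
Step 5: +4 new -> 19 infected
Step 6: +2 new -> 21 infected
Step 7: +2 new -> 23 infected
Step 8: +0 new -> 23 infected

Answer: 23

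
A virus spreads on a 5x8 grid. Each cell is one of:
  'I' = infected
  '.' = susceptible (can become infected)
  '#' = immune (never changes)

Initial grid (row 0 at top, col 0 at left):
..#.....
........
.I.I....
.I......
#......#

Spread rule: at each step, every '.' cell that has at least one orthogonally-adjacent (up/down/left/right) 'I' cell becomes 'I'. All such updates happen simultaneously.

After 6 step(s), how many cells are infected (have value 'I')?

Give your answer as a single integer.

Answer: 37

Derivation:
Step 0 (initial): 3 infected
Step 1: +9 new -> 12 infected
Step 2: +9 new -> 21 infected
Step 3: +6 new -> 27 infected
Step 4: +5 new -> 32 infected
Step 5: +4 new -> 36 infected
Step 6: +1 new -> 37 infected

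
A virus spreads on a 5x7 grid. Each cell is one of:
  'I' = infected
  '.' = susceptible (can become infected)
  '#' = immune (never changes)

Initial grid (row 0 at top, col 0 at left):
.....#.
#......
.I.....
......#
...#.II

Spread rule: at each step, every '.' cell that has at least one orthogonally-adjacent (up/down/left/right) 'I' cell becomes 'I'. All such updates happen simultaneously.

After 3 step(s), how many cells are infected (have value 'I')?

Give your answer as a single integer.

Answer: 26

Derivation:
Step 0 (initial): 3 infected
Step 1: +6 new -> 9 infected
Step 2: +8 new -> 17 infected
Step 3: +9 new -> 26 infected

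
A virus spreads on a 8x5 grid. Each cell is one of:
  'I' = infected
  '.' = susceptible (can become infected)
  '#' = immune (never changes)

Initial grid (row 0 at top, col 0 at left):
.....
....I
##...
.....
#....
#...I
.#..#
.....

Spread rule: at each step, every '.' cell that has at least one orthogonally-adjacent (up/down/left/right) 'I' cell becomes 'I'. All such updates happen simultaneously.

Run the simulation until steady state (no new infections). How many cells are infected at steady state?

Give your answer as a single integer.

Answer: 34

Derivation:
Step 0 (initial): 2 infected
Step 1: +5 new -> 7 infected
Step 2: +7 new -> 14 infected
Step 3: +8 new -> 22 infected
Step 4: +6 new -> 28 infected
Step 5: +3 new -> 31 infected
Step 6: +2 new -> 33 infected
Step 7: +1 new -> 34 infected
Step 8: +0 new -> 34 infected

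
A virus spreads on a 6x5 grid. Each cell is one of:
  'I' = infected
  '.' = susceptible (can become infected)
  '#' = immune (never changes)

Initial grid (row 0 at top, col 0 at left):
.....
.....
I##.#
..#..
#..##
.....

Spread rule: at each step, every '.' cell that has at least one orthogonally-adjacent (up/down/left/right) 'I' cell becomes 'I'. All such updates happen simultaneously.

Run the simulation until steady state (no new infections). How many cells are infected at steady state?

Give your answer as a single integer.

Step 0 (initial): 1 infected
Step 1: +2 new -> 3 infected
Step 2: +3 new -> 6 infected
Step 3: +3 new -> 9 infected
Step 4: +4 new -> 13 infected
Step 5: +5 new -> 18 infected
Step 6: +3 new -> 21 infected
Step 7: +2 new -> 23 infected
Step 8: +0 new -> 23 infected

Answer: 23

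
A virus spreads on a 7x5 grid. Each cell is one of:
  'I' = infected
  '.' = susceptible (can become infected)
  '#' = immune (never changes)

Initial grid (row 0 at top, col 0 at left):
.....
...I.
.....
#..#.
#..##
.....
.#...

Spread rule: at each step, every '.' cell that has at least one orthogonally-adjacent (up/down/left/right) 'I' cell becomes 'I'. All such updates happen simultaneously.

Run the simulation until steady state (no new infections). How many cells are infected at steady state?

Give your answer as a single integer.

Answer: 29

Derivation:
Step 0 (initial): 1 infected
Step 1: +4 new -> 5 infected
Step 2: +5 new -> 10 infected
Step 3: +5 new -> 15 infected
Step 4: +4 new -> 19 infected
Step 5: +2 new -> 21 infected
Step 6: +3 new -> 24 infected
Step 7: +3 new -> 27 infected
Step 8: +2 new -> 29 infected
Step 9: +0 new -> 29 infected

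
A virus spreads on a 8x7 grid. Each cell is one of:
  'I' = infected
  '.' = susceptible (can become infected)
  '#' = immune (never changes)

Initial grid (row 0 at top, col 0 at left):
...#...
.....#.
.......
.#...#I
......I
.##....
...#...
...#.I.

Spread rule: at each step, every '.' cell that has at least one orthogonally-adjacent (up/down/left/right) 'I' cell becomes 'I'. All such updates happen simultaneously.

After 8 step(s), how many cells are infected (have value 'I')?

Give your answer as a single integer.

Answer: 42

Derivation:
Step 0 (initial): 3 infected
Step 1: +6 new -> 9 infected
Step 2: +6 new -> 15 infected
Step 3: +5 new -> 20 infected
Step 4: +6 new -> 26 infected
Step 5: +5 new -> 31 infected
Step 6: +3 new -> 34 infected
Step 7: +5 new -> 39 infected
Step 8: +3 new -> 42 infected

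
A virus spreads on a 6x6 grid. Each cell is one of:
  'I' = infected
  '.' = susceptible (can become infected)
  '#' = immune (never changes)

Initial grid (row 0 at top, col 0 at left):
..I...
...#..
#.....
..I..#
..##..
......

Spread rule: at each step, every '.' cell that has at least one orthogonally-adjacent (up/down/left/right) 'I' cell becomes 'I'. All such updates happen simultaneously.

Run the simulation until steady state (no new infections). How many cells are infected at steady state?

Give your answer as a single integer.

Answer: 31

Derivation:
Step 0 (initial): 2 infected
Step 1: +6 new -> 8 infected
Step 2: +8 new -> 16 infected
Step 3: +7 new -> 23 infected
Step 4: +6 new -> 29 infected
Step 5: +2 new -> 31 infected
Step 6: +0 new -> 31 infected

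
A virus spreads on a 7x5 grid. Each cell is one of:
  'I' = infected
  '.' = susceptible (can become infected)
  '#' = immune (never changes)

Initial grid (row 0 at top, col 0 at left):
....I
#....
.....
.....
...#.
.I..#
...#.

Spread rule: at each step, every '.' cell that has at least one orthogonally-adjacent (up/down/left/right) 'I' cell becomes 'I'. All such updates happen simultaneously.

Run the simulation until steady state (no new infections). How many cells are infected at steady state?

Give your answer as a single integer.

Answer: 30

Derivation:
Step 0 (initial): 2 infected
Step 1: +6 new -> 8 infected
Step 2: +9 new -> 17 infected
Step 3: +7 new -> 24 infected
Step 4: +6 new -> 30 infected
Step 5: +0 new -> 30 infected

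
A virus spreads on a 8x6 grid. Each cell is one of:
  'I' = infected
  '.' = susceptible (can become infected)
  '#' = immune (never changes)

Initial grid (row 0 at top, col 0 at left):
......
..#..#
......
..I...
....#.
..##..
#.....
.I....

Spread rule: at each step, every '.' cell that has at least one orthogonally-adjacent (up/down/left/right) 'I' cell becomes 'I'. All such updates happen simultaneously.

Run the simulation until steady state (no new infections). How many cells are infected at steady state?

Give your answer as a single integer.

Step 0 (initial): 2 infected
Step 1: +7 new -> 9 infected
Step 2: +9 new -> 18 infected
Step 3: +9 new -> 27 infected
Step 4: +8 new -> 35 infected
Step 5: +6 new -> 41 infected
Step 6: +1 new -> 42 infected
Step 7: +0 new -> 42 infected

Answer: 42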